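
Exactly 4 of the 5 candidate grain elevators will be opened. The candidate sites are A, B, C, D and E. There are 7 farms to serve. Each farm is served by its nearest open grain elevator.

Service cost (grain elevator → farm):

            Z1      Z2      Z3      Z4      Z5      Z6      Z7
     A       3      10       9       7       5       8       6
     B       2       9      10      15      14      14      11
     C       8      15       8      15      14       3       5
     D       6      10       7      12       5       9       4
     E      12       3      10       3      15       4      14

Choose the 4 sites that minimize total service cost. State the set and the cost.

With exactly 4 open, each farm uses its cheapest among the chosen.
{B, C, D, E}: Z1→B 2, Z2→E 3, Z3→D 7, Z4→E 3, Z5→D 5, Z6→C 3, Z7→D 4. Service cost 27.
{A, B, D, E}: service cost 28
{A, C, D, E}: service cost 28
Among all 5 size-4 choices, {B, C, D, E} is lowest.

Choose B, C, D and E; total service cost 27.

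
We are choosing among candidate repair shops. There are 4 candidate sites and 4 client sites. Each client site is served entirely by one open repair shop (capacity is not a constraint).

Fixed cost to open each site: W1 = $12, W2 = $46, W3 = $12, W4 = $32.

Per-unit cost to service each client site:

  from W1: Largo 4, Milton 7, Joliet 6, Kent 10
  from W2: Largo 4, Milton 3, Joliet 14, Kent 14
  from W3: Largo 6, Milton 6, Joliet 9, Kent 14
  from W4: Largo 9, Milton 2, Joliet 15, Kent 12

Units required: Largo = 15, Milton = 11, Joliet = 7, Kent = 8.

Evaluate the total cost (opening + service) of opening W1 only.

Total cost: 271

Each client site is assigned to its cheapest site among the open ones.
{W1}: Largo→W1 4·15=60, Milton→W1 7·11=77, Joliet→W1 6·7=42, Kent→W1 10·8=80. Service 259; fixed 12; total 271.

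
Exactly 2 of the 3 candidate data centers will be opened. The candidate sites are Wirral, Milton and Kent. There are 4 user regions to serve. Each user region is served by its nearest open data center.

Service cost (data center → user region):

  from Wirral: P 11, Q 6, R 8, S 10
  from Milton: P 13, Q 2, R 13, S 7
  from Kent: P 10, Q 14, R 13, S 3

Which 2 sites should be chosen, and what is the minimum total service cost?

With exactly 2 open, each user region uses its cheapest among the chosen.
{Wirral, Kent}: P→Kent 10, Q→Wirral 6, R→Wirral 8, S→Kent 3. Service cost 27.
{Wirral, Milton}: service cost 28
{Milton, Kent}: service cost 28
Among all 3 size-2 choices, {Wirral, Kent} is lowest.

Choose Wirral and Kent; total service cost 27.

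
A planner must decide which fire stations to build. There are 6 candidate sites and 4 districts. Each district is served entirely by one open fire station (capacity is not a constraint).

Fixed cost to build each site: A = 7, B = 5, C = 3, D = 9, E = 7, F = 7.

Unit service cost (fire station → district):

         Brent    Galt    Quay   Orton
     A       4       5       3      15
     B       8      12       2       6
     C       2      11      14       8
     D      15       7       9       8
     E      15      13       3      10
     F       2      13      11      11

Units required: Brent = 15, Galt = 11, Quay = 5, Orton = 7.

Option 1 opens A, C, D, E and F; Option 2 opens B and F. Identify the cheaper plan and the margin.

Option 1 is cheaper by 37.

Option 1: {A, C, D, E, F}: Brent→C 2·15=30, Galt→A 5·11=55, Quay→A 3·5=15, Orton→C 8·7=56. Service 156; fixed 33; total 189.
Option 2: {B, F}: Brent→F 2·15=30, Galt→B 12·11=132, Quay→B 2·5=10, Orton→B 6·7=42. Service 214; fixed 12; total 226.
Difference: |189 − 226| = 37.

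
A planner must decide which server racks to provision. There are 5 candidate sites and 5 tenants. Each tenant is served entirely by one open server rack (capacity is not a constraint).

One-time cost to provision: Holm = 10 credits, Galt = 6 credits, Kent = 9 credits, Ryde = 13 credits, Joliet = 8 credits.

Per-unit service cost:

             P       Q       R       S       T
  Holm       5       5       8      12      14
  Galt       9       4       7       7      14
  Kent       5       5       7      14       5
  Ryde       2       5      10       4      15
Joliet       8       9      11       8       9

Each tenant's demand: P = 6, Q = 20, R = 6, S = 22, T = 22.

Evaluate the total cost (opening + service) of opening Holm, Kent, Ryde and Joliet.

Total cost: 392

Each tenant is assigned to its cheapest site among the open ones.
{Holm, Kent, Ryde, Joliet}: P→Ryde 2·6=12, Q→Holm 5·20=100, R→Kent 7·6=42, S→Ryde 4·22=88, T→Kent 5·22=110. Service 352; fixed 40; total 392.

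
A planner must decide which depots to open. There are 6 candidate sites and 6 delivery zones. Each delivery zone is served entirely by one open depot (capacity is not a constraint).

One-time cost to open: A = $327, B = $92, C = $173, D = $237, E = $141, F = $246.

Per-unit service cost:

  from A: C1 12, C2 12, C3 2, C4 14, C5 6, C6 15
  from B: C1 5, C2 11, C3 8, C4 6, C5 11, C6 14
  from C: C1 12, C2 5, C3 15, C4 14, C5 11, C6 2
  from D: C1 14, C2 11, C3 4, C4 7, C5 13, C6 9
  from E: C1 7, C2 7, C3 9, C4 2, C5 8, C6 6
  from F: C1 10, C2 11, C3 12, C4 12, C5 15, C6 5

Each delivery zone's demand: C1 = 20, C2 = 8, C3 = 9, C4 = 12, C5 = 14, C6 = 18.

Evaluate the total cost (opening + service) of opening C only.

Total cost: 946

Each delivery zone is assigned to its cheapest site among the open ones.
{C}: C1→C 12·20=240, C2→C 5·8=40, C3→C 15·9=135, C4→C 14·12=168, C5→C 11·14=154, C6→C 2·18=36. Service 773; fixed 173; total 946.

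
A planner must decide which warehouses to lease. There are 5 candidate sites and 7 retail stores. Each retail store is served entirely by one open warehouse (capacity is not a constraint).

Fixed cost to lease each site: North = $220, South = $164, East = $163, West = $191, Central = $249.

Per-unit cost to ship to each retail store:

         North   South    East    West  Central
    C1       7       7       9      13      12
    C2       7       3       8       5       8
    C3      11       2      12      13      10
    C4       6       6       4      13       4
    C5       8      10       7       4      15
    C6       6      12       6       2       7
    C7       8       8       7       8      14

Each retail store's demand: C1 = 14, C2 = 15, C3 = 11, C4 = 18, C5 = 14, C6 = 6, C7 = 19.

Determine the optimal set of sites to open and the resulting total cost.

Open South only; minimum total cost 801.

For any fixed open set, each retail store goes to its cheapest open site; total = fixed + service.
{South}: C1→South 7·14=98, C2→South 3·15=45, C3→South 2·11=22, C4→South 6·18=108, C5→South 10·14=140, C6→South 12·6=72, C7→South 8·19=152. Service 637; fixed 164; total 801.
{South, East}: service 504 + fixed 327 = 831
{South, West}: service 493 + fixed 355 = 848
{North, South, East, West, Central}: C1→North 7·14=98, C2→South 3·15=45, C3→South 2·11=22, C4→East 4·18=72, C5→West 4·14=56, C6→West 2·6=12, C7→East 7·19=133. Service 438; fixed 987; total 1425.
No other subset beats 801.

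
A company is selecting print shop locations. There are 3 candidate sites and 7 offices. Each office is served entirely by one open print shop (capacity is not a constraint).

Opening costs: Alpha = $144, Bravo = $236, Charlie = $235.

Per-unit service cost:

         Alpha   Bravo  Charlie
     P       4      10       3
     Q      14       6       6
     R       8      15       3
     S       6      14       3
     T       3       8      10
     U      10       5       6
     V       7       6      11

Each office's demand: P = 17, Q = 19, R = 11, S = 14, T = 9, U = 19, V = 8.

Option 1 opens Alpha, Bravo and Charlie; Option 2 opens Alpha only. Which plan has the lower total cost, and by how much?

Option 1: {Alpha, Bravo, Charlie}: P→Charlie 3·17=51, Q→Bravo 6·19=114, R→Charlie 3·11=33, S→Charlie 3·14=42, T→Alpha 3·9=27, U→Bravo 5·19=95, V→Bravo 6·8=48. Service 410; fixed 615; total 1025.
Option 2: {Alpha}: P→Alpha 4·17=68, Q→Alpha 14·19=266, R→Alpha 8·11=88, S→Alpha 6·14=84, T→Alpha 3·9=27, U→Alpha 10·19=190, V→Alpha 7·8=56. Service 779; fixed 144; total 923.
Difference: |1025 − 923| = 102.

Option 2 is cheaper by 102.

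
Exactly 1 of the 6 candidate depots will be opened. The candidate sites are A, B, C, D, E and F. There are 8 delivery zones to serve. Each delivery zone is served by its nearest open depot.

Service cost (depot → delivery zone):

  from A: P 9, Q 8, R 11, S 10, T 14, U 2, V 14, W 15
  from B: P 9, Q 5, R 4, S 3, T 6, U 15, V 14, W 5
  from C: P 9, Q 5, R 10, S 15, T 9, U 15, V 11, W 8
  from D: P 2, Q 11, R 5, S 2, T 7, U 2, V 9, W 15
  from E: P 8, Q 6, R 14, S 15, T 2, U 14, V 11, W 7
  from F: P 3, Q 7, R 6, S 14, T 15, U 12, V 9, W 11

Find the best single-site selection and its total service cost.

With exactly 1 open, each delivery zone uses its cheapest among the chosen.
{D}: P→D 2, Q→D 11, R→D 5, S→D 2, T→D 7, U→D 2, V→D 9, W→D 15. Service cost 53.
{B}: service cost 61
{E}: service cost 77
Among all 6 size-1 choices, {D} is lowest.

Choose D only; total service cost 53.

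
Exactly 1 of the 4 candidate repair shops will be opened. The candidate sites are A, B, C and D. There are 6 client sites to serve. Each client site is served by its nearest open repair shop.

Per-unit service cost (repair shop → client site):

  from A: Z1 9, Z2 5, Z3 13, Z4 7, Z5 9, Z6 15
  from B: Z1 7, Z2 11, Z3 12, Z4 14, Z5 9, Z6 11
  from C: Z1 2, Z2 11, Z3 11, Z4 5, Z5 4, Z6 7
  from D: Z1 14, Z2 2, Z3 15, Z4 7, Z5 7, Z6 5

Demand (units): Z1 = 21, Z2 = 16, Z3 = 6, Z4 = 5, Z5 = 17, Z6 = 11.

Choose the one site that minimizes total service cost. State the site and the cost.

Choose C only; total service cost 454.

With exactly 1 open, each client site uses its cheapest among the chosen.
{C}: Z1→C 2·21=42, Z2→C 11·16=176, Z3→C 11·6=66, Z4→C 5·5=25, Z5→C 4·17=68, Z6→C 7·11=77. Service cost 454.
{D}: service cost 625
{A}: service cost 700
Among all 4 size-1 choices, {C} is lowest.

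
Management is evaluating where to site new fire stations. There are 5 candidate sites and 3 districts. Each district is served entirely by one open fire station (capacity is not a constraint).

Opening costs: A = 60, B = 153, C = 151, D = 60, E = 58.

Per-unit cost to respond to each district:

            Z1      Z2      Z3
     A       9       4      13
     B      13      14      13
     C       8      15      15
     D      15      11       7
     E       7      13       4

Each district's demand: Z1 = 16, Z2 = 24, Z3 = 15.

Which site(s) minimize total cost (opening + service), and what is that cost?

For any fixed open set, each district goes to its cheapest open site; total = fixed + service.
{A, E}: Z1→E 7·16=112, Z2→A 4·24=96, Z3→E 4·15=60. Service 268; fixed 118; total 386.
{A, D, E}: Z1→E 7·16=112, Z2→A 4·24=96, Z3→E 4·15=60. Service 268; fixed 178; total 446.
{A, D}: service 345 + fixed 120 = 465
{A, B, C, D, E}: Z1→E 7·16=112, Z2→A 4·24=96, Z3→E 4·15=60. Service 268; fixed 482; total 750.
No other subset beats 386.

Open A and E; minimum total cost 386.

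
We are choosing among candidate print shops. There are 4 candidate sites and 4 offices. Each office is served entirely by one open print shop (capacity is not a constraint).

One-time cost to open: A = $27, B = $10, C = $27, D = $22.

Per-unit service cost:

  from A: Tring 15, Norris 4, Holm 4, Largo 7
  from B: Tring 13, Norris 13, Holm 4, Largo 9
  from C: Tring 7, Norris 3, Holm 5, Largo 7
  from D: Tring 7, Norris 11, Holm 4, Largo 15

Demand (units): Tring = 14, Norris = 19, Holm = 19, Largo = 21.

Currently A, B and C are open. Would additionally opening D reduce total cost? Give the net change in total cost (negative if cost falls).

Current service cost with {A, B, C}: 378.
Adding D: each office re-picks its cheapest; new service cost 378, saving 0.
Extra fixed cost: 22. Net change = 22 − 0 = 22.
(Totals: 442 → 464.)

No — net change +22 (cost rises by 22).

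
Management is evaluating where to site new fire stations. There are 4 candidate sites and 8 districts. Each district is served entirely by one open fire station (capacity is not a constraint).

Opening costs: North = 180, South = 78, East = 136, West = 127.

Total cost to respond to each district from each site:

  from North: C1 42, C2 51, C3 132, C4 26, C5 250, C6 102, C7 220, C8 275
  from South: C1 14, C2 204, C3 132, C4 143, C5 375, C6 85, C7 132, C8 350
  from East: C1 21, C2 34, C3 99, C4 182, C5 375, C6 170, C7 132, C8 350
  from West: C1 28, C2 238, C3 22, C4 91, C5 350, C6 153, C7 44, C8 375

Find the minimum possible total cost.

Minimum total cost: 1105

For any fixed open set, each district goes to its cheapest open site; total = fixed + service.
{North, West}: C1→West 28, C2→North 51, C3→West 22, C4→North 26, C5→North 250, C6→North 102, C7→West 44, C8→North 275. Service 798; fixed 307; total 1105.
{North, South, West}: C1→South 14, C2→North 51, C3→West 22, C4→North 26, C5→North 250, C6→South 85, C7→West 44, C8→North 275. Service 767; fixed 385; total 1152.
{North, East, West}: service 774 + fixed 443 = 1217
{North, South, East, West}: service 750 + fixed 521 = 1271
No other subset beats 1105.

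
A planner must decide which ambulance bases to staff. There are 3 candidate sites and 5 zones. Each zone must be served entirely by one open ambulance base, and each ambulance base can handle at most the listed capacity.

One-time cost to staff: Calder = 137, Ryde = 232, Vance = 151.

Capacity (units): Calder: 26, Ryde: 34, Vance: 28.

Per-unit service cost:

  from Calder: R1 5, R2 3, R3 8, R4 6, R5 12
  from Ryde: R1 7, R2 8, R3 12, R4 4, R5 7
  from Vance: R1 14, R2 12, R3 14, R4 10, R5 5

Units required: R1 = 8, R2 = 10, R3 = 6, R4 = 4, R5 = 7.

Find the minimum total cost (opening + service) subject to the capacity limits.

Minimum total cost: 481

Open {Calder, Vance}: R1→Calder 5·8=40, R2→Calder 3·10=30, R3→Calder 8·6=48, R4→Vance 10·4=40, R5→Vance 5·7=35.
Loads: Calder carries 24/26, Vance carries 11/28. Service 193; fixed 288; total 481.
Next best feasible plan costs 501.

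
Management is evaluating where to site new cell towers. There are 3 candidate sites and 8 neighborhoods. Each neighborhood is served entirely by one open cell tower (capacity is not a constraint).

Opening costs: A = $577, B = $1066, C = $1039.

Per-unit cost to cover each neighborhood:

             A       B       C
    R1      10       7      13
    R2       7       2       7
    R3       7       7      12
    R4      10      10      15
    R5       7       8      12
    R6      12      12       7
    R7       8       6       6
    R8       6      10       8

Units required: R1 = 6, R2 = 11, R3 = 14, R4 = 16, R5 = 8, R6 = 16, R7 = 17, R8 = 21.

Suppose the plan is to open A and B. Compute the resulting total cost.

Total cost: 2441

Each neighborhood is assigned to its cheapest site among the open ones.
{A, B}: R1→B 7·6=42, R2→B 2·11=22, R3→A 7·14=98, R4→A 10·16=160, R5→A 7·8=56, R6→A 12·16=192, R7→B 6·17=102, R8→A 6·21=126. Service 798; fixed 1643; total 2441.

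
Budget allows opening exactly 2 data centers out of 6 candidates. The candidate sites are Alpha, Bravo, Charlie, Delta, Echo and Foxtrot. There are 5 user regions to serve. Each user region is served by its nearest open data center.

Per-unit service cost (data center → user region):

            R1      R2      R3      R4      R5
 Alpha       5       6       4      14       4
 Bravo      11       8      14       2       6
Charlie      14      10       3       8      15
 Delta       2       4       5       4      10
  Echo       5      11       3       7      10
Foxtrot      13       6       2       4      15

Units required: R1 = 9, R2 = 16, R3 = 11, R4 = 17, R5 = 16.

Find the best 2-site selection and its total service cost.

With exactly 2 open, each user region uses its cheapest among the chosen.
{Alpha, Delta}: R1→Delta 2·9=18, R2→Delta 4·16=64, R3→Alpha 4·11=44, R4→Delta 4·17=68, R5→Alpha 4·16=64. Service cost 258.
{Bravo, Delta}: service cost 267
{Alpha, Bravo}: service cost 283
Among all 15 size-2 choices, {Alpha, Delta} is lowest.

Choose Alpha and Delta; total service cost 258.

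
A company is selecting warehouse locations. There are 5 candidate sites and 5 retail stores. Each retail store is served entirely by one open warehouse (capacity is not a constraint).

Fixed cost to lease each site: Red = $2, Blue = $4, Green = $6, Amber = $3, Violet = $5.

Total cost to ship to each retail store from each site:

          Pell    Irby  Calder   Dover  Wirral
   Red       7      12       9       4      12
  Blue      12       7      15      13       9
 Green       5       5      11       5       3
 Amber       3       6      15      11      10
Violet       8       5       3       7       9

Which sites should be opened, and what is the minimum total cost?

Open Green and Violet; minimum total cost 32.

For any fixed open set, each retail store goes to its cheapest open site; total = fixed + service.
{Green, Violet}: Pell→Green 5, Irby→Green 5, Calder→Violet 3, Dover→Green 5, Wirral→Green 3. Service 21; fixed 11; total 32.
{Red, Green, Violet}: Pell→Green 5, Irby→Green 5, Calder→Violet 3, Dover→Red 4, Wirral→Green 3. Service 20; fixed 13; total 33.
{Green, Amber, Violet}: Pell→Amber 3, Irby→Green 5, Calder→Violet 3, Dover→Green 5, Wirral→Green 3. Service 19; fixed 14; total 33.
{Red, Blue, Green, Amber, Violet}: service 18 + fixed 20 = 38
No other subset beats 32.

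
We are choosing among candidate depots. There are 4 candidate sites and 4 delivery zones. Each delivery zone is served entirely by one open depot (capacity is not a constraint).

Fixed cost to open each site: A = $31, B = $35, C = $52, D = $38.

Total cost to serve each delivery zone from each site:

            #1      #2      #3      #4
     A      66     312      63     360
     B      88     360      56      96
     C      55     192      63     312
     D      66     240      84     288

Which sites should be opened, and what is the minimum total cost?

Open B and C; minimum total cost 486.

For any fixed open set, each delivery zone goes to its cheapest open site; total = fixed + service.
{B, C}: #1→C 55, #2→C 192, #3→B 56, #4→B 96. Service 399; fixed 87; total 486.
{A, B, C}: service 399 + fixed 118 = 517
{B, C, D}: #1→C 55, #2→C 192, #3→B 56, #4→B 96. Service 399; fixed 125; total 524.
{A, B, C, D}: #1→C 55, #2→C 192, #3→B 56, #4→B 96. Service 399; fixed 156; total 555.
No other subset beats 486.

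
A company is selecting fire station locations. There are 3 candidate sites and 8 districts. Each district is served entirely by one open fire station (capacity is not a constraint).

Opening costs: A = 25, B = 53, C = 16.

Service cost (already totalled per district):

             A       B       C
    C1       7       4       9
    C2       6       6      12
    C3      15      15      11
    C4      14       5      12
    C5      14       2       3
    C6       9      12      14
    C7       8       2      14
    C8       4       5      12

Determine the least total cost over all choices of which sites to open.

Minimum total cost: 101

For any fixed open set, each district goes to its cheapest open site; total = fixed + service.
{A, C}: C1→A 7, C2→A 6, C3→C 11, C4→C 12, C5→C 3, C6→A 9, C7→A 8, C8→A 4. Service 60; fixed 41; total 101.
{A}: C1→A 7, C2→A 6, C3→A 15, C4→A 14, C5→A 14, C6→A 9, C7→A 8, C8→A 4. Service 77; fixed 25; total 102.
{C}: service 87 + fixed 16 = 103
{A, B, C}: C1→B 4, C2→A 6, C3→C 11, C4→B 5, C5→B 2, C6→A 9, C7→B 2, C8→A 4. Service 43; fixed 94; total 137.
No other subset beats 101.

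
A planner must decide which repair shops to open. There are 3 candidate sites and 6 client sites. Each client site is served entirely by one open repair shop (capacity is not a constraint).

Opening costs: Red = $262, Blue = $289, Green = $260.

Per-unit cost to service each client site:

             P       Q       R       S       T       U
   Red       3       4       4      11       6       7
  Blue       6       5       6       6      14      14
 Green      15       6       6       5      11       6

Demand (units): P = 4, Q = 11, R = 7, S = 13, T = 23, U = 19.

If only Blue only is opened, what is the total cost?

Total cost: 1076

Each client site is assigned to its cheapest site among the open ones.
{Blue}: P→Blue 6·4=24, Q→Blue 5·11=55, R→Blue 6·7=42, S→Blue 6·13=78, T→Blue 14·23=322, U→Blue 14·19=266. Service 787; fixed 289; total 1076.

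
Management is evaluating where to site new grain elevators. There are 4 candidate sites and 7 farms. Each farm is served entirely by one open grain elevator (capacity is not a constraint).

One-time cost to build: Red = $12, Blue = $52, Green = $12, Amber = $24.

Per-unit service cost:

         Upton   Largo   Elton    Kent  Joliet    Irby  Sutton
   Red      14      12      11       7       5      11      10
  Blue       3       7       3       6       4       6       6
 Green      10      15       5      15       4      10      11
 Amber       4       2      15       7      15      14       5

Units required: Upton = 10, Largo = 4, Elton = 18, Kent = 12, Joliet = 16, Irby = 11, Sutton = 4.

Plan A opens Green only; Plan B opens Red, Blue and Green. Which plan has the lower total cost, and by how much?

Plan A: {Green}: Upton→Green 10·10=100, Largo→Green 15·4=60, Elton→Green 5·18=90, Kent→Green 15·12=180, Joliet→Green 4·16=64, Irby→Green 10·11=110, Sutton→Green 11·4=44. Service 648; fixed 12; total 660.
Plan B: {Red, Blue, Green}: Upton→Blue 3·10=30, Largo→Blue 7·4=28, Elton→Blue 3·18=54, Kent→Blue 6·12=72, Joliet→Blue 4·16=64, Irby→Blue 6·11=66, Sutton→Blue 6·4=24. Service 338; fixed 76; total 414.
Difference: |660 − 414| = 246.

Plan B is cheaper by 246.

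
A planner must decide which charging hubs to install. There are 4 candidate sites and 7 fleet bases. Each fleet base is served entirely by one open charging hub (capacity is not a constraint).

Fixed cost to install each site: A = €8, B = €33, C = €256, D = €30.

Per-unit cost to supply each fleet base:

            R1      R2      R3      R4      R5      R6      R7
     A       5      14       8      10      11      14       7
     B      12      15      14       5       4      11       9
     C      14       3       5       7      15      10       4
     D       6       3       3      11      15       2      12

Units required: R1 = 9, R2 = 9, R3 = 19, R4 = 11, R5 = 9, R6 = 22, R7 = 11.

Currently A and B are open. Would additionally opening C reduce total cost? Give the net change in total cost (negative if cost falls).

Current service cost with {A, B}: 733.
Adding C: each fleet base re-picks its cheapest; new service cost 522, saving 211.
Extra fixed cost: 256. Net change = 256 − 211 = 45.
(Totals: 774 → 819.)

No — net change +45 (cost rises by 45).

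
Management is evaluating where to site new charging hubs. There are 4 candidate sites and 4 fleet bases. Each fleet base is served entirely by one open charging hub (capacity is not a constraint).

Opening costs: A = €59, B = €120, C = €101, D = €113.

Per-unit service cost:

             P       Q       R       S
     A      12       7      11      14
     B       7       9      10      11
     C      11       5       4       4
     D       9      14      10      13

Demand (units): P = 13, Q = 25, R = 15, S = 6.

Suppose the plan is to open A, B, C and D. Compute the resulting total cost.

Each fleet base is assigned to its cheapest site among the open ones.
{A, B, C, D}: P→B 7·13=91, Q→C 5·25=125, R→C 4·15=60, S→C 4·6=24. Service 300; fixed 393; total 693.

Total cost: 693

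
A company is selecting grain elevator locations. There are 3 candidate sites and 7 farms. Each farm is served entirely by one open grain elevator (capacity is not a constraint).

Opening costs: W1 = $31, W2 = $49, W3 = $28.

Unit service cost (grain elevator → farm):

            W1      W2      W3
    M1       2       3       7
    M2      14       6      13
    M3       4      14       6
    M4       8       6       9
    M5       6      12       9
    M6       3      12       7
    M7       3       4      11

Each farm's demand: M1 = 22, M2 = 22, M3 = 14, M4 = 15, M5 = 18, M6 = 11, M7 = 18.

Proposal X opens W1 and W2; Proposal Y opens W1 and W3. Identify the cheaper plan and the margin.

Proposal X: {W1, W2}: M1→W1 2·22=44, M2→W2 6·22=132, M3→W1 4·14=56, M4→W2 6·15=90, M5→W1 6·18=108, M6→W1 3·11=33, M7→W1 3·18=54. Service 517; fixed 80; total 597.
Proposal Y: {W1, W3}: M1→W1 2·22=44, M2→W3 13·22=286, M3→W1 4·14=56, M4→W1 8·15=120, M5→W1 6·18=108, M6→W1 3·11=33, M7→W1 3·18=54. Service 701; fixed 59; total 760.
Difference: |597 − 760| = 163.

Proposal X is cheaper by 163.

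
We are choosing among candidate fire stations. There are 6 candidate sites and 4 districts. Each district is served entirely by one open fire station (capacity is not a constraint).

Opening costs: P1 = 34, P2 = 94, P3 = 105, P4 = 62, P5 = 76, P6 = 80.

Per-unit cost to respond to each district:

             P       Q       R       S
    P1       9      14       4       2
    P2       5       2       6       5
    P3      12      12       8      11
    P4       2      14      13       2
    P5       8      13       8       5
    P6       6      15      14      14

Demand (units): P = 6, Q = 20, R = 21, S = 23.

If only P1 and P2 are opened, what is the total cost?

Each district is assigned to its cheapest site among the open ones.
{P1, P2}: P→P2 5·6=30, Q→P2 2·20=40, R→P1 4·21=84, S→P1 2·23=46. Service 200; fixed 128; total 328.

Total cost: 328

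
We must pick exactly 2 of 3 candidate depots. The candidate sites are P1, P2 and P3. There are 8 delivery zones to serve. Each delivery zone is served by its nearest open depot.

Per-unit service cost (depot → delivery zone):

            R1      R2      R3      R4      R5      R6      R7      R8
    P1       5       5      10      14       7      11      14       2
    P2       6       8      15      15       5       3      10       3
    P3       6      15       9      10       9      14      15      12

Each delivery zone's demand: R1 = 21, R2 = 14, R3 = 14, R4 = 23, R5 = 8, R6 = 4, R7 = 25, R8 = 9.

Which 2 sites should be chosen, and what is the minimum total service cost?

Choose P2 and P3; total service cost 923.

With exactly 2 open, each delivery zone uses its cheapest among the chosen.
{P2, P3}: R1→P2 6·21=126, R2→P2 8·14=112, R3→P3 9·14=126, R4→P3 10·23=230, R5→P2 5·8=40, R6→P2 3·4=12, R7→P2 10·25=250, R8→P2 3·9=27. Service cost 923.
{P1, P2}: service cost 957
{P1, P3}: service cost 999
Among all 3 size-2 choices, {P2, P3} is lowest.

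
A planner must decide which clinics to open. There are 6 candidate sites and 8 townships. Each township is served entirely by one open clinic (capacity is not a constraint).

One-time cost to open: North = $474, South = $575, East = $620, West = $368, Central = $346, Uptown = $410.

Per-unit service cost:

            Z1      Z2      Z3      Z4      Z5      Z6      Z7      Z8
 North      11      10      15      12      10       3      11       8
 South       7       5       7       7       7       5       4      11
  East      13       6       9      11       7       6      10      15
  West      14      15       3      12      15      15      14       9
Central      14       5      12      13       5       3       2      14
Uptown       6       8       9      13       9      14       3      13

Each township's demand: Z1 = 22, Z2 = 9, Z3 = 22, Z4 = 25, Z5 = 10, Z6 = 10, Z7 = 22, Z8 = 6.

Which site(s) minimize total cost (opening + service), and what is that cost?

For any fixed open set, each township goes to its cheapest open site; total = fixed + service.
{South}: Z1→South 7·22=154, Z2→South 5·9=45, Z3→South 7·22=154, Z4→South 7·25=175, Z5→South 7·10=70, Z6→South 5·10=50, Z7→South 4·22=88, Z8→South 11·6=66. Service 802; fixed 575; total 1377.
{Central}: service 1150 + fixed 346 = 1496
{Uptown}: service 1101 + fixed 410 = 1511
{North, South, East, West, Central, Uptown}: service 590 + fixed 2793 = 3383
No other subset beats 1377.

Open South only; minimum total cost 1377.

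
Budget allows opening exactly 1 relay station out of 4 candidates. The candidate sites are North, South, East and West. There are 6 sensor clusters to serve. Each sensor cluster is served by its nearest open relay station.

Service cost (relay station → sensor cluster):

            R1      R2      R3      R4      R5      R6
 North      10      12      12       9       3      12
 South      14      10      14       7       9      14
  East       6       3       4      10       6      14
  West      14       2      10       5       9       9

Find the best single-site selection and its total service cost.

Choose East only; total service cost 43.

With exactly 1 open, each sensor cluster uses its cheapest among the chosen.
{East}: R1→East 6, R2→East 3, R3→East 4, R4→East 10, R5→East 6, R6→East 14. Service cost 43.
{West}: service cost 49
{North}: service cost 58
Among all 4 size-1 choices, {East} is lowest.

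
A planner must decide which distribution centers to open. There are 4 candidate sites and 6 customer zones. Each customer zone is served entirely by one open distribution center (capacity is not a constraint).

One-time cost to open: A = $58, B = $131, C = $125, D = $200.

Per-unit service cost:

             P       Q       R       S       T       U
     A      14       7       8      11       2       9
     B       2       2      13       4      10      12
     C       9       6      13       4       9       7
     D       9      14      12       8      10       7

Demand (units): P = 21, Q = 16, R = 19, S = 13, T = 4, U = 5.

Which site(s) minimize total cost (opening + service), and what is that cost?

Open A and B; minimum total cost 520.

For any fixed open set, each customer zone goes to its cheapest open site; total = fixed + service.
{A, B}: P→B 2·21=42, Q→B 2·16=32, R→A 8·19=152, S→B 4·13=52, T→A 2·4=8, U→A 9·5=45. Service 331; fixed 189; total 520.
{B}: P→B 2·21=42, Q→B 2·16=32, R→B 13·19=247, S→B 4·13=52, T→B 10·4=40, U→B 12·5=60. Service 473; fixed 131; total 604.
{A, B, C}: service 321 + fixed 314 = 635
{A, B, C, D}: service 321 + fixed 514 = 835
(All 15 nonempty subsets were checked; A and B is lowest.)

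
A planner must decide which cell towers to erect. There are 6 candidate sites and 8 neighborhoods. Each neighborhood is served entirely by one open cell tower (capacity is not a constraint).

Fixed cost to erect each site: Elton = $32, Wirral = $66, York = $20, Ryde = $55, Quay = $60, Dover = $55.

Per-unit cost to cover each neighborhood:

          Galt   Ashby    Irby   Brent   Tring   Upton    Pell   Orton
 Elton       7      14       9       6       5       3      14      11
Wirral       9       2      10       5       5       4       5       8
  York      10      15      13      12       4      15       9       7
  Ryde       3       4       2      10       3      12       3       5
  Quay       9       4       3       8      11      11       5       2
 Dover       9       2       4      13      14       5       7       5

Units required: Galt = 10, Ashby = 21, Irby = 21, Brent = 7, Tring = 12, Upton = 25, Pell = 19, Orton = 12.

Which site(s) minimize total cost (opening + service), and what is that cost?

For any fixed open set, each neighborhood goes to its cheapest open site; total = fixed + service.
{Elton, Ryde}: Galt→Ryde 3·10=30, Ashby→Ryde 4·21=84, Irby→Ryde 2·21=42, Brent→Elton 6·7=42, Tring→Ryde 3·12=36, Upton→Elton 3·25=75, Pell→Ryde 3·19=57, Orton→Ryde 5·12=60. Service 426; fixed 87; total 513.
{Wirral, Ryde}: service 402 + fixed 121 = 523
{Elton, Ryde, Dover}: Galt→Ryde 3·10=30, Ashby→Dover 2·21=42, Irby→Ryde 2·21=42, Brent→Elton 6·7=42, Tring→Ryde 3·12=36, Upton→Elton 3·25=75, Pell→Ryde 3·19=57, Orton→Ryde 5·12=60. Service 384; fixed 142; total 526.
{Elton, Wirral, York, Ryde, Quay, Dover}: service 341 + fixed 288 = 629
No other subset beats 513.

Open Elton and Ryde; minimum total cost 513.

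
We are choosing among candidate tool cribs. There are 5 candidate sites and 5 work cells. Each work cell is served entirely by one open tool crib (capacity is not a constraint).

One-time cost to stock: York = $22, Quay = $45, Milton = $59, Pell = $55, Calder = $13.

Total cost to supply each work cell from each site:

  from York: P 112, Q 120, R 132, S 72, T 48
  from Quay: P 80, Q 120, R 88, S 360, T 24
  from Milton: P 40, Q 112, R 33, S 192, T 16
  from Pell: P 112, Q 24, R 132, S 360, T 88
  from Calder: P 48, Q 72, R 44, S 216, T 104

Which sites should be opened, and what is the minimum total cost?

Open York and Calder; minimum total cost 319.

For any fixed open set, each work cell goes to its cheapest open site; total = fixed + service.
{York, Calder}: P→Calder 48, Q→Calder 72, R→Calder 44, S→York 72, T→York 48. Service 284; fixed 35; total 319.
{York, Milton, Pell}: service 185 + fixed 136 = 321
{York, Pell, Calder}: service 236 + fixed 90 = 326
{York, Quay, Milton, Pell, Calder}: P→Milton 40, Q→Pell 24, R→Milton 33, S→York 72, T→Milton 16. Service 185; fixed 194; total 379.
No other subset beats 319.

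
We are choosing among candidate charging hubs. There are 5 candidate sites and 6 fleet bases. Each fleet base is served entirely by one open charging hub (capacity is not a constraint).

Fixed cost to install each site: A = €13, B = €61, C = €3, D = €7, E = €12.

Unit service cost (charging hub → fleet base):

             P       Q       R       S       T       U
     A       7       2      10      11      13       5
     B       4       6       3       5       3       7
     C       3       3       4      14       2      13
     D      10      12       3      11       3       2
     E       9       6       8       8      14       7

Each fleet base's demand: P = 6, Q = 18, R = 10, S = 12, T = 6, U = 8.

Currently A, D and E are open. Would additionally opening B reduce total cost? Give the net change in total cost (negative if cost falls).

Current service cost with {A, D, E}: 238.
Adding B: each fleet base re-picks its cheapest; new service cost 184, saving 54.
Extra fixed cost: 61. Net change = 61 − 54 = 7.
(Totals: 270 → 277.)

No — net change +7 (cost rises by 7).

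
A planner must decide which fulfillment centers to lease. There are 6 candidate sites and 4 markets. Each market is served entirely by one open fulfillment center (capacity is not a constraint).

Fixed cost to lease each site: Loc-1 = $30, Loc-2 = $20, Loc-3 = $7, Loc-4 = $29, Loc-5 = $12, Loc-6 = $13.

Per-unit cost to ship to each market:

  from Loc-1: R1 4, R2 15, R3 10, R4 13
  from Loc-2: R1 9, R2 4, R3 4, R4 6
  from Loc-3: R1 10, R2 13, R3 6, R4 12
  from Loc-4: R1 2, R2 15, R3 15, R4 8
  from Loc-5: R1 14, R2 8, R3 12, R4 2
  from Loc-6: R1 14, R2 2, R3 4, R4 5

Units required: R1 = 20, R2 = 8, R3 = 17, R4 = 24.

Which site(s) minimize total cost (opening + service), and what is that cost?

Open Loc-4, Loc-5 and Loc-6; minimum total cost 226.

For any fixed open set, each market goes to its cheapest open site; total = fixed + service.
{Loc-4, Loc-5, Loc-6}: R1→Loc-4 2·20=40, R2→Loc-6 2·8=16, R3→Loc-6 4·17=68, R4→Loc-5 2·24=48. Service 172; fixed 54; total 226.
{Loc-3, Loc-4, Loc-5, Loc-6}: R1→Loc-4 2·20=40, R2→Loc-6 2·8=16, R3→Loc-6 4·17=68, R4→Loc-5 2·24=48. Service 172; fixed 61; total 233.
{Loc-2, Loc-4, Loc-5, Loc-6}: service 172 + fixed 74 = 246
{Loc-1, Loc-2, Loc-3, Loc-4, Loc-5, Loc-6}: service 172 + fixed 111 = 283
No other subset beats 226.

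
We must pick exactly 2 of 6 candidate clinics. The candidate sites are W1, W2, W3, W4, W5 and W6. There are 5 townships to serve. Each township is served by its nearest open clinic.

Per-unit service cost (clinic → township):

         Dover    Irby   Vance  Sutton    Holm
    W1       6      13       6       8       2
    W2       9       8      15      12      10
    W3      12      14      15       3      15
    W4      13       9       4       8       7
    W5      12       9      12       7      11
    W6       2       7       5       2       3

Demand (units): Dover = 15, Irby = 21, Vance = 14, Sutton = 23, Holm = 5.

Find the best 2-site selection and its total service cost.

With exactly 2 open, each township uses its cheapest among the chosen.
{W4, W6}: Dover→W6 2·15=30, Irby→W6 7·21=147, Vance→W4 4·14=56, Sutton→W6 2·23=46, Holm→W6 3·5=15. Service cost 294.
{W1, W6}: service cost 303
{W2, W6}: service cost 308
Among all 15 size-2 choices, {W4, W6} is lowest.

Choose W4 and W6; total service cost 294.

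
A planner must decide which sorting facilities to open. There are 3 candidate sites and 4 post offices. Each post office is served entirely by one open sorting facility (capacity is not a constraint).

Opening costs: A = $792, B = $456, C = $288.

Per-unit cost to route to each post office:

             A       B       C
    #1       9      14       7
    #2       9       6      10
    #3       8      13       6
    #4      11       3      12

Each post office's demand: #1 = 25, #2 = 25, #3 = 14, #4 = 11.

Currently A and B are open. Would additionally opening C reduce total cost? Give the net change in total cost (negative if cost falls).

No — net change +210 (cost rises by 210).

Current service cost with {A, B}: 520.
Adding C: each post office re-picks its cheapest; new service cost 442, saving 78.
Extra fixed cost: 288. Net change = 288 − 78 = 210.
(Totals: 1768 → 1978.)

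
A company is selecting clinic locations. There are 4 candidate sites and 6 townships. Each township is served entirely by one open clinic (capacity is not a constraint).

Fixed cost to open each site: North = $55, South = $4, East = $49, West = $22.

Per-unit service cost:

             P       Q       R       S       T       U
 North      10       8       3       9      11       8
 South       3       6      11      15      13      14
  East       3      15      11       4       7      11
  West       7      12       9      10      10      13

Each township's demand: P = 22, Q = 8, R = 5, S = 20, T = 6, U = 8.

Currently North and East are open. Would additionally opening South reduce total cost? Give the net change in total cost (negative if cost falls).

Yes — net change −12 (cost falls by 12).

Current service cost with {North, East}: 331.
Adding South: each township re-picks its cheapest; new service cost 315, saving 16.
Extra fixed cost: 4. Net change = 4 − 16 = -12.
(Totals: 435 → 423.)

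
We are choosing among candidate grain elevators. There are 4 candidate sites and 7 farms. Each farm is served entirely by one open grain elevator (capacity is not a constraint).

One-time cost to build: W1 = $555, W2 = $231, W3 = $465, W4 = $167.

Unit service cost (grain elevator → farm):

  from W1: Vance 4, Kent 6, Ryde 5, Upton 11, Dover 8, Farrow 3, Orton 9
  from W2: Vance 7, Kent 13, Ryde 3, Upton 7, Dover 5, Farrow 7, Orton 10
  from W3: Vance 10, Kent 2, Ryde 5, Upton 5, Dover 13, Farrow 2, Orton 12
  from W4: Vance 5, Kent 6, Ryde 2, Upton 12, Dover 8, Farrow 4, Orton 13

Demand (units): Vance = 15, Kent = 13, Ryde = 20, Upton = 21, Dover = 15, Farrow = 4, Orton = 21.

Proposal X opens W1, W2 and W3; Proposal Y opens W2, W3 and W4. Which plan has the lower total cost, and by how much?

Proposal Y is cheaper by 372.

Proposal X: {W1, W2, W3}: Vance→W1 4·15=60, Kent→W3 2·13=26, Ryde→W2 3·20=60, Upton→W3 5·21=105, Dover→W2 5·15=75, Farrow→W3 2·4=8, Orton→W1 9·21=189. Service 523; fixed 1251; total 1774.
Proposal Y: {W2, W3, W4}: Vance→W4 5·15=75, Kent→W3 2·13=26, Ryde→W4 2·20=40, Upton→W3 5·21=105, Dover→W2 5·15=75, Farrow→W3 2·4=8, Orton→W2 10·21=210. Service 539; fixed 863; total 1402.
Difference: |1774 − 1402| = 372.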